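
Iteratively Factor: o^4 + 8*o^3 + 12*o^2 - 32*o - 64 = (o + 2)*(o^3 + 6*o^2 - 32) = (o + 2)*(o + 4)*(o^2 + 2*o - 8) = (o + 2)*(o + 4)^2*(o - 2)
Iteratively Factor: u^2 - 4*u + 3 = (u - 3)*(u - 1)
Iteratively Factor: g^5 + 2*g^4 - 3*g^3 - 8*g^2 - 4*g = (g + 1)*(g^4 + g^3 - 4*g^2 - 4*g) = g*(g + 1)*(g^3 + g^2 - 4*g - 4) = g*(g + 1)^2*(g^2 - 4) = g*(g + 1)^2*(g + 2)*(g - 2)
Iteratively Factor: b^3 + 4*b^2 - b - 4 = (b - 1)*(b^2 + 5*b + 4) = (b - 1)*(b + 4)*(b + 1)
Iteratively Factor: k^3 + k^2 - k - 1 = (k + 1)*(k^2 - 1) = (k - 1)*(k + 1)*(k + 1)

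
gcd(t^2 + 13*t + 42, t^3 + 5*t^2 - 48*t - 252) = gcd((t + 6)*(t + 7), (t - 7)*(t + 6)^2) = t + 6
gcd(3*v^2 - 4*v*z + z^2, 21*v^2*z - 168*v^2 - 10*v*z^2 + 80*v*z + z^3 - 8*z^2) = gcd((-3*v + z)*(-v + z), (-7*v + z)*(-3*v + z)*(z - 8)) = -3*v + z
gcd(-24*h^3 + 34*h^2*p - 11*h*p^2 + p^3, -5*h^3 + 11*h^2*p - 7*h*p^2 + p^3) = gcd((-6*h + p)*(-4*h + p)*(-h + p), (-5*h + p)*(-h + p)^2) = -h + p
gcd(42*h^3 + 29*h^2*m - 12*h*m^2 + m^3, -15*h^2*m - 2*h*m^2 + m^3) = 1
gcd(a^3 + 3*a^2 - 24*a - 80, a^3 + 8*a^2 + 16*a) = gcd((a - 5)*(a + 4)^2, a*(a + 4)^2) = a^2 + 8*a + 16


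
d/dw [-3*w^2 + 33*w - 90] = 33 - 6*w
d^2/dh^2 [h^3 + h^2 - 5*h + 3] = 6*h + 2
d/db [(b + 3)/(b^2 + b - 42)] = (b^2 + b - (b + 3)*(2*b + 1) - 42)/(b^2 + b - 42)^2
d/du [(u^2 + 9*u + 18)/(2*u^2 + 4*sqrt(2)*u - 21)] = (-4*(u + sqrt(2))*(u^2 + 9*u + 18) + (2*u + 9)*(2*u^2 + 4*sqrt(2)*u - 21))/(2*u^2 + 4*sqrt(2)*u - 21)^2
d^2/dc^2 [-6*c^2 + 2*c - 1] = -12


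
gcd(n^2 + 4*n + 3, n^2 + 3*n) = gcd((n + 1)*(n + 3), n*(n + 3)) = n + 3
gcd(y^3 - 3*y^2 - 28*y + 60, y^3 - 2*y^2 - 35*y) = y + 5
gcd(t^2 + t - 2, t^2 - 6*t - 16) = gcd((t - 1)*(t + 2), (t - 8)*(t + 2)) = t + 2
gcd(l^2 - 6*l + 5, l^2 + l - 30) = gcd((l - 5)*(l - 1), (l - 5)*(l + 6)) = l - 5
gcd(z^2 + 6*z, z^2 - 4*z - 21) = 1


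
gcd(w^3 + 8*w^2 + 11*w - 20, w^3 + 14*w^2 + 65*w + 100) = w^2 + 9*w + 20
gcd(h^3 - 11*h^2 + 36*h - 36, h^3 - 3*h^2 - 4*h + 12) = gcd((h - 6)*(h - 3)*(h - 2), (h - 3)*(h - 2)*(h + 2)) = h^2 - 5*h + 6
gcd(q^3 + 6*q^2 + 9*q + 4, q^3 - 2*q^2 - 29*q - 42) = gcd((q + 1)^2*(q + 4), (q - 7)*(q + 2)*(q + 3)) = 1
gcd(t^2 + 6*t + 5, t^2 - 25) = t + 5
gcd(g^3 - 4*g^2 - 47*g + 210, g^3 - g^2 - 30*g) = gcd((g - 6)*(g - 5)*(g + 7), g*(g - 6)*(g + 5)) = g - 6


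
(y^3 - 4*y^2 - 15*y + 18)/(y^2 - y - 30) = (y^2 + 2*y - 3)/(y + 5)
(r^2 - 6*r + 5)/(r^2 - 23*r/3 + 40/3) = 3*(r - 1)/(3*r - 8)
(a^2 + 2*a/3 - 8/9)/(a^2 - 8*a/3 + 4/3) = (a + 4/3)/(a - 2)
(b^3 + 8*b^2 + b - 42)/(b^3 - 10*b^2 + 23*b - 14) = (b^2 + 10*b + 21)/(b^2 - 8*b + 7)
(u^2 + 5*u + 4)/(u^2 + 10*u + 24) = (u + 1)/(u + 6)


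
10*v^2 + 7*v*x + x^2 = (2*v + x)*(5*v + x)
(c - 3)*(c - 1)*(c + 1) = c^3 - 3*c^2 - c + 3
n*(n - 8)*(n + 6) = n^3 - 2*n^2 - 48*n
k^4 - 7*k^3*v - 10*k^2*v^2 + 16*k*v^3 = k*(k - 8*v)*(k - v)*(k + 2*v)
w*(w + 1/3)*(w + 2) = w^3 + 7*w^2/3 + 2*w/3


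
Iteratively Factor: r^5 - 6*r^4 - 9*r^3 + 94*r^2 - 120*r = (r - 2)*(r^4 - 4*r^3 - 17*r^2 + 60*r) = (r - 3)*(r - 2)*(r^3 - r^2 - 20*r) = (r - 5)*(r - 3)*(r - 2)*(r^2 + 4*r) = (r - 5)*(r - 3)*(r - 2)*(r + 4)*(r)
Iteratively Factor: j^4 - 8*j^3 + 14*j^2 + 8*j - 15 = (j - 1)*(j^3 - 7*j^2 + 7*j + 15) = (j - 3)*(j - 1)*(j^2 - 4*j - 5) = (j - 5)*(j - 3)*(j - 1)*(j + 1)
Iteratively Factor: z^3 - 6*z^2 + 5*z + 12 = (z - 4)*(z^2 - 2*z - 3) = (z - 4)*(z + 1)*(z - 3)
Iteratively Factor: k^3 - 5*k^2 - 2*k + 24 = (k - 4)*(k^2 - k - 6) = (k - 4)*(k + 2)*(k - 3)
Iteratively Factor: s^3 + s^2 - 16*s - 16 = (s + 4)*(s^2 - 3*s - 4) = (s + 1)*(s + 4)*(s - 4)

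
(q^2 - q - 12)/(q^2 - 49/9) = 9*(q^2 - q - 12)/(9*q^2 - 49)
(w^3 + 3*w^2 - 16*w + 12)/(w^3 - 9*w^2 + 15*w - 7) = (w^2 + 4*w - 12)/(w^2 - 8*w + 7)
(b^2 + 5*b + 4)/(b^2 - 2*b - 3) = (b + 4)/(b - 3)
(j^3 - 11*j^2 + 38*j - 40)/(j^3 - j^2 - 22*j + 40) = (j - 5)/(j + 5)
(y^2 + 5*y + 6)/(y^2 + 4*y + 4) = (y + 3)/(y + 2)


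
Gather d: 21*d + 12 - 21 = 21*d - 9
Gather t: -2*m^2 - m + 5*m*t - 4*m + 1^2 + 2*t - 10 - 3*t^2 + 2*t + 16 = -2*m^2 - 5*m - 3*t^2 + t*(5*m + 4) + 7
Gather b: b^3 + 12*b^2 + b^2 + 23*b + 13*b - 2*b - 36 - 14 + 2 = b^3 + 13*b^2 + 34*b - 48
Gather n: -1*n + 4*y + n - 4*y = 0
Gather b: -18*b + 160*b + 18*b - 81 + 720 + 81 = 160*b + 720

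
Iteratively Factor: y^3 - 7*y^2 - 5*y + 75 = (y - 5)*(y^2 - 2*y - 15) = (y - 5)^2*(y + 3)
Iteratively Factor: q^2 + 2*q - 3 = (q - 1)*(q + 3)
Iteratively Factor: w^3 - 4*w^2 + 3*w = (w)*(w^2 - 4*w + 3) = w*(w - 3)*(w - 1)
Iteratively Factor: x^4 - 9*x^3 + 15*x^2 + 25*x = (x + 1)*(x^3 - 10*x^2 + 25*x) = (x - 5)*(x + 1)*(x^2 - 5*x) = x*(x - 5)*(x + 1)*(x - 5)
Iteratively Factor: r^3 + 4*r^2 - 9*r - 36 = (r + 3)*(r^2 + r - 12) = (r - 3)*(r + 3)*(r + 4)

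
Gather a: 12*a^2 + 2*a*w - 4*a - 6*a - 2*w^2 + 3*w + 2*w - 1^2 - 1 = 12*a^2 + a*(2*w - 10) - 2*w^2 + 5*w - 2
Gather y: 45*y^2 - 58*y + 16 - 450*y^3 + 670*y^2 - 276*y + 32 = -450*y^3 + 715*y^2 - 334*y + 48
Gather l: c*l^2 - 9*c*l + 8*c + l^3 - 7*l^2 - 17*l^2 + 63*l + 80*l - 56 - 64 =8*c + l^3 + l^2*(c - 24) + l*(143 - 9*c) - 120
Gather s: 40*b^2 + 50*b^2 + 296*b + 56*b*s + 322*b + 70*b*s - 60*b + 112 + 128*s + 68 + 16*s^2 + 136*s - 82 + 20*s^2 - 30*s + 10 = 90*b^2 + 558*b + 36*s^2 + s*(126*b + 234) + 108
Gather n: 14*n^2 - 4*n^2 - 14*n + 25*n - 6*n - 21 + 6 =10*n^2 + 5*n - 15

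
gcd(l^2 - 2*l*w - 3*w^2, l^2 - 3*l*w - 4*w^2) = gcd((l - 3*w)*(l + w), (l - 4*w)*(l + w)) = l + w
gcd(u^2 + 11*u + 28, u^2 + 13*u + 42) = u + 7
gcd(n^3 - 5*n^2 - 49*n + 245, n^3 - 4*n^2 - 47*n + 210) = n^2 + 2*n - 35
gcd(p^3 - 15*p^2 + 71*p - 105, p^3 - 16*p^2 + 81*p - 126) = p^2 - 10*p + 21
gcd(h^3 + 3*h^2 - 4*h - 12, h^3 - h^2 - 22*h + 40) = h - 2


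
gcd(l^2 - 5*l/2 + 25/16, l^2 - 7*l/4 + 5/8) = l - 5/4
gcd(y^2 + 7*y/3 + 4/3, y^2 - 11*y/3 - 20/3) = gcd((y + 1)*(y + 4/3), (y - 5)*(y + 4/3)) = y + 4/3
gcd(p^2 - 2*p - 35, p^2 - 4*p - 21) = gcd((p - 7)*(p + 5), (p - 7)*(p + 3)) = p - 7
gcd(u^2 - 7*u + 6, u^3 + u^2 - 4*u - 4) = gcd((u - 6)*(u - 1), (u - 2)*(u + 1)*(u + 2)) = 1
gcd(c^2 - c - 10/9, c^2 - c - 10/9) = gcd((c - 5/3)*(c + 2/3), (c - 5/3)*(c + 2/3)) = c^2 - c - 10/9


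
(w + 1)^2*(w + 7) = w^3 + 9*w^2 + 15*w + 7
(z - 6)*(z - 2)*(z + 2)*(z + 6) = z^4 - 40*z^2 + 144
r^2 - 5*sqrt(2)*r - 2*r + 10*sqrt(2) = (r - 2)*(r - 5*sqrt(2))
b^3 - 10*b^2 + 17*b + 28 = (b - 7)*(b - 4)*(b + 1)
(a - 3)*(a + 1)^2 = a^3 - a^2 - 5*a - 3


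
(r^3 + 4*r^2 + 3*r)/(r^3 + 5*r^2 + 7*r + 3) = r/(r + 1)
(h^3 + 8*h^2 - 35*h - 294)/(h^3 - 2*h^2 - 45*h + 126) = (h + 7)/(h - 3)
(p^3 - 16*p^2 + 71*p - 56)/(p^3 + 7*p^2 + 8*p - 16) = (p^2 - 15*p + 56)/(p^2 + 8*p + 16)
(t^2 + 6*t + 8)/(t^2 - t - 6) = (t + 4)/(t - 3)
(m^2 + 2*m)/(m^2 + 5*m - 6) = m*(m + 2)/(m^2 + 5*m - 6)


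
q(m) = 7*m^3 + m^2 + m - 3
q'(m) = 21*m^2 + 2*m + 1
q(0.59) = -0.62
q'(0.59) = 9.49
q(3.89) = 428.07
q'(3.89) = 326.55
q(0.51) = -1.30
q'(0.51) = 7.48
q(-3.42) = -274.74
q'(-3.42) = 239.78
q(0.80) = 2.02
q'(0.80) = 16.04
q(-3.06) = -197.26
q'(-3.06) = 191.52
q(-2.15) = -70.10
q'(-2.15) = 93.77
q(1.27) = 14.22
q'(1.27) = 37.41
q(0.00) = -3.00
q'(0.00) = 1.00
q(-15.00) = -23418.00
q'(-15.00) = 4696.00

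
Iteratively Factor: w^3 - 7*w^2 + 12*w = (w - 3)*(w^2 - 4*w) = (w - 4)*(w - 3)*(w)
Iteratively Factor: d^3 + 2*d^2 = (d + 2)*(d^2) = d*(d + 2)*(d)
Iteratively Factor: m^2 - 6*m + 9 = (m - 3)*(m - 3)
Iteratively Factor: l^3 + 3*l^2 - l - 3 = (l + 3)*(l^2 - 1) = (l - 1)*(l + 3)*(l + 1)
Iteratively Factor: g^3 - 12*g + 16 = (g + 4)*(g^2 - 4*g + 4) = (g - 2)*(g + 4)*(g - 2)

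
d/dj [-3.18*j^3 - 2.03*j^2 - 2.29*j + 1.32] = -9.54*j^2 - 4.06*j - 2.29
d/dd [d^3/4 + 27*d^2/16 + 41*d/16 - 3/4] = 3*d^2/4 + 27*d/8 + 41/16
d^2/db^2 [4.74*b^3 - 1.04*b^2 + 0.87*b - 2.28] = 28.44*b - 2.08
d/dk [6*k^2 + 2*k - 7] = 12*k + 2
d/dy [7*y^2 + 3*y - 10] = 14*y + 3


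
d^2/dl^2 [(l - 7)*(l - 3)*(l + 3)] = 6*l - 14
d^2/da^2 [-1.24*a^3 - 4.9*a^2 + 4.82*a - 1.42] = -7.44*a - 9.8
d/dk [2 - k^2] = -2*k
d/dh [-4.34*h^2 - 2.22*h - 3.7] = -8.68*h - 2.22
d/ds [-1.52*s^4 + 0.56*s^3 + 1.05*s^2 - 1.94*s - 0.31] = -6.08*s^3 + 1.68*s^2 + 2.1*s - 1.94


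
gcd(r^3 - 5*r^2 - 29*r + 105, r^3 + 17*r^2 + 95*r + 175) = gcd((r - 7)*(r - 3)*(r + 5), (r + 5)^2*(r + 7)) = r + 5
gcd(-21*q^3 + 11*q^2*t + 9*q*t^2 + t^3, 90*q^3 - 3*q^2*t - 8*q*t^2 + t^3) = 3*q + t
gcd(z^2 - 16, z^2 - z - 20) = z + 4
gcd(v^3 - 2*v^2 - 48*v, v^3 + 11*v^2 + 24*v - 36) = v + 6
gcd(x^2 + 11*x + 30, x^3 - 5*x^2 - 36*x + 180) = x + 6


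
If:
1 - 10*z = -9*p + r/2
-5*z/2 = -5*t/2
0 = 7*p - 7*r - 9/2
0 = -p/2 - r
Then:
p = 3/7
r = -3/14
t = 139/280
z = 139/280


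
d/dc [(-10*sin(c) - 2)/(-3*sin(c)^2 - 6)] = 2*(-5*sin(c)^2 - 2*sin(c) + 10)*cos(c)/(3*(sin(c)^2 + 2)^2)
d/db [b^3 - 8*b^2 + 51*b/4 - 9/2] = 3*b^2 - 16*b + 51/4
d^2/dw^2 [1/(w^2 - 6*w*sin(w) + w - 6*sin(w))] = 2*((w^2 - 6*w*sin(w) + w - 6*sin(w))*(-3*w*sin(w) - 3*sin(w) + 6*cos(w) - 1) + (6*w*cos(w) - 2*w + 6*sqrt(2)*sin(w + pi/4) - 1)^2)/((w + 1)^3*(w - 6*sin(w))^3)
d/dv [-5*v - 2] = -5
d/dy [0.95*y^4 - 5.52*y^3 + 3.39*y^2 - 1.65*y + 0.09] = 3.8*y^3 - 16.56*y^2 + 6.78*y - 1.65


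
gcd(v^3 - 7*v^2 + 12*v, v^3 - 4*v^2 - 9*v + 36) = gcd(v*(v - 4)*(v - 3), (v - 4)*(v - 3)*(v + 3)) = v^2 - 7*v + 12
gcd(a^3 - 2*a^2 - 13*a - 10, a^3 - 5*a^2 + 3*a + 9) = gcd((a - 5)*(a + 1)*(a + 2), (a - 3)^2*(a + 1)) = a + 1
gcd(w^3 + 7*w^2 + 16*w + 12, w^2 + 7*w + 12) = w + 3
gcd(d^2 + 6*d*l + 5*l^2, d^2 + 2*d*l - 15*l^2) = d + 5*l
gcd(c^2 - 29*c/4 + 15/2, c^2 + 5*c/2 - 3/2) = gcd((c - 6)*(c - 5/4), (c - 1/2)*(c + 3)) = 1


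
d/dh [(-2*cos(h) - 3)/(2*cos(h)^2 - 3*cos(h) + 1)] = (-4*cos(h)^2 - 12*cos(h) + 11)*sin(h)/((cos(h) - 1)^2*(2*cos(h) - 1)^2)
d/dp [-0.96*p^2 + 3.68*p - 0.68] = 3.68 - 1.92*p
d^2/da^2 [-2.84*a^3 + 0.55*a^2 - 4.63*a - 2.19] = 1.1 - 17.04*a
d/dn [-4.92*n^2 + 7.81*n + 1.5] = 7.81 - 9.84*n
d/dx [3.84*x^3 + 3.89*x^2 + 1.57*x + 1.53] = 11.52*x^2 + 7.78*x + 1.57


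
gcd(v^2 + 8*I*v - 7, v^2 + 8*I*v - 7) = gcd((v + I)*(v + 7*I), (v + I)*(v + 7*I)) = v^2 + 8*I*v - 7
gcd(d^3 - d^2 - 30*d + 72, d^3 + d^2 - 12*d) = d - 3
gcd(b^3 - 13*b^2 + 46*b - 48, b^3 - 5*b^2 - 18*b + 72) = b - 3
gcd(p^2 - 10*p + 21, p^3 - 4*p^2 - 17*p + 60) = p - 3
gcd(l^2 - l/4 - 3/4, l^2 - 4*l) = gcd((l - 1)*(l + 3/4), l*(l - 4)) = 1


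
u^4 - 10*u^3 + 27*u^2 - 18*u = u*(u - 6)*(u - 3)*(u - 1)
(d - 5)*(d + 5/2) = d^2 - 5*d/2 - 25/2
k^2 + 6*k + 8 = (k + 2)*(k + 4)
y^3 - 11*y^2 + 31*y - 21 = (y - 7)*(y - 3)*(y - 1)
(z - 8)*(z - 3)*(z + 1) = z^3 - 10*z^2 + 13*z + 24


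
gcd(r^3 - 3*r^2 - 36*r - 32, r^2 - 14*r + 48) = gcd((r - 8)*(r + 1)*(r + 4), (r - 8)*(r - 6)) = r - 8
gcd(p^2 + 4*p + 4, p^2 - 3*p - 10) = p + 2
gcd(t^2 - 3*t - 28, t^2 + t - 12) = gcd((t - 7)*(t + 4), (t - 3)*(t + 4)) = t + 4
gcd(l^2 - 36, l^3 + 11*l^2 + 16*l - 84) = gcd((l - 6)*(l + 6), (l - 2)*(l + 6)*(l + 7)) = l + 6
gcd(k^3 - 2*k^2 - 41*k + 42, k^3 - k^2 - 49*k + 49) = k^2 - 8*k + 7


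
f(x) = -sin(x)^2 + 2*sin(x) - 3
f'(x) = -2*sin(x)*cos(x) + 2*cos(x)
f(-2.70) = -4.04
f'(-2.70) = -2.58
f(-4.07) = -2.04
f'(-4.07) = -0.24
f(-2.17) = -5.33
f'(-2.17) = -2.06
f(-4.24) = -2.01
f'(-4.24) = -0.10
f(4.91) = -5.92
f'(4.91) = 0.78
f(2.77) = -2.41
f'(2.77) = -1.19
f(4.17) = -5.45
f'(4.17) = -1.92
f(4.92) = -5.91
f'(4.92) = 0.82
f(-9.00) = -3.99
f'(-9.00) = -2.57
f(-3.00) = -3.30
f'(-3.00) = -2.26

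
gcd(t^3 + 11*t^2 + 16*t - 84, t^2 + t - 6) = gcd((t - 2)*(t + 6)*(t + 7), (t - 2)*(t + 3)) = t - 2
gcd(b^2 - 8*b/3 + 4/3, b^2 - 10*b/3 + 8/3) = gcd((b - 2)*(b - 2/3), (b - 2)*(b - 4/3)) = b - 2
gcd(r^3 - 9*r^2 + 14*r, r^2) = r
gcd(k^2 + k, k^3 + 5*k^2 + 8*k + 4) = k + 1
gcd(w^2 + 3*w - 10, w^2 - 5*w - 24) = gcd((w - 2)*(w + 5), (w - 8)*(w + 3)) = 1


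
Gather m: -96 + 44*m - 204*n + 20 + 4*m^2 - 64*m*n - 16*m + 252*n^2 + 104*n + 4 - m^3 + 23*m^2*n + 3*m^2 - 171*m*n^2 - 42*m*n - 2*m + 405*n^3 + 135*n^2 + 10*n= -m^3 + m^2*(23*n + 7) + m*(-171*n^2 - 106*n + 26) + 405*n^3 + 387*n^2 - 90*n - 72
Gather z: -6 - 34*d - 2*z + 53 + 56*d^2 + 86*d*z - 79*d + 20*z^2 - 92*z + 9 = 56*d^2 - 113*d + 20*z^2 + z*(86*d - 94) + 56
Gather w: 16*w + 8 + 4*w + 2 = 20*w + 10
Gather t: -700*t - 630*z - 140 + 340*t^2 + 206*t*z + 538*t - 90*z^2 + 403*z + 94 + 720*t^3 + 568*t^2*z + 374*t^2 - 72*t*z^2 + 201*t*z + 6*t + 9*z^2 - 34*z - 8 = 720*t^3 + t^2*(568*z + 714) + t*(-72*z^2 + 407*z - 156) - 81*z^2 - 261*z - 54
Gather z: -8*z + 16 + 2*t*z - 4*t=-4*t + z*(2*t - 8) + 16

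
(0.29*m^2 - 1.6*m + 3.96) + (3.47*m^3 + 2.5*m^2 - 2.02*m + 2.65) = 3.47*m^3 + 2.79*m^2 - 3.62*m + 6.61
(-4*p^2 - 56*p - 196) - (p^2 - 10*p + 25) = -5*p^2 - 46*p - 221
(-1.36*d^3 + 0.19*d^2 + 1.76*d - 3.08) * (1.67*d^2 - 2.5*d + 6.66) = -2.2712*d^5 + 3.7173*d^4 - 6.5934*d^3 - 8.2782*d^2 + 19.4216*d - 20.5128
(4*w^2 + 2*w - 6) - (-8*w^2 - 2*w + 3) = 12*w^2 + 4*w - 9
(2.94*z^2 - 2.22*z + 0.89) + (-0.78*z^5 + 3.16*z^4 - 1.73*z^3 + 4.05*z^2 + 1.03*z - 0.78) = -0.78*z^5 + 3.16*z^4 - 1.73*z^3 + 6.99*z^2 - 1.19*z + 0.11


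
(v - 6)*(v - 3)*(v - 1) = v^3 - 10*v^2 + 27*v - 18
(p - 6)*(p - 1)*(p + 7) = p^3 - 43*p + 42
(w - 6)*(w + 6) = w^2 - 36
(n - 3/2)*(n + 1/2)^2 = n^3 - n^2/2 - 5*n/4 - 3/8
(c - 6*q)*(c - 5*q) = c^2 - 11*c*q + 30*q^2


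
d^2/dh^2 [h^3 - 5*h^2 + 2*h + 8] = 6*h - 10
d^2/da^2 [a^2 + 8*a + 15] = 2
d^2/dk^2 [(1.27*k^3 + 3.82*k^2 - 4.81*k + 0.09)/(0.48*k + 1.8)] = (0.585216*k^3 + 6.58368*k^2 + 24.6888*k + 33.106752)/(0.110592*k^3 + 1.24416*k^2 + 4.6656*k + 5.832)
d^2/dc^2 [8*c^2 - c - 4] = 16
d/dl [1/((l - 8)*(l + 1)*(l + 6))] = (-(l - 8)*(l + 1) - (l - 8)*(l + 6) - (l + 1)*(l + 6))/((l - 8)^2*(l + 1)^2*(l + 6)^2)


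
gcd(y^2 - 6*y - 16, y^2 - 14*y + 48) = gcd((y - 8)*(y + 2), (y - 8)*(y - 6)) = y - 8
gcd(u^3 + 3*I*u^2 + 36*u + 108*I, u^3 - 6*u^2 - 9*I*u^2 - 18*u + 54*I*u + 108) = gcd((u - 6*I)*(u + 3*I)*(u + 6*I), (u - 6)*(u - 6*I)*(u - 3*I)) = u - 6*I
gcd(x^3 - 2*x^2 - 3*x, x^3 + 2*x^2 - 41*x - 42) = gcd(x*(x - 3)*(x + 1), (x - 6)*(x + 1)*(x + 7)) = x + 1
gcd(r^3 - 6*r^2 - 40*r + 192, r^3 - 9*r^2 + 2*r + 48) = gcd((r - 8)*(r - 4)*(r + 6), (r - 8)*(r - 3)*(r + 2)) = r - 8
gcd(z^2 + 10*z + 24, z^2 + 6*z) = z + 6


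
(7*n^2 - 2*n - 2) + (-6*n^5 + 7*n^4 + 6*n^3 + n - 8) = -6*n^5 + 7*n^4 + 6*n^3 + 7*n^2 - n - 10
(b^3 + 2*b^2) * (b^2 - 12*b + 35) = b^5 - 10*b^4 + 11*b^3 + 70*b^2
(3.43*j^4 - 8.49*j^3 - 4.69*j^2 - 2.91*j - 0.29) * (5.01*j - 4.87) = 17.1843*j^5 - 59.239*j^4 + 17.8494*j^3 + 8.2612*j^2 + 12.7188*j + 1.4123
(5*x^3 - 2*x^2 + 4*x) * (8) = 40*x^3 - 16*x^2 + 32*x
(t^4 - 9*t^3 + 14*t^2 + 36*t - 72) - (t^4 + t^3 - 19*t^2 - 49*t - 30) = -10*t^3 + 33*t^2 + 85*t - 42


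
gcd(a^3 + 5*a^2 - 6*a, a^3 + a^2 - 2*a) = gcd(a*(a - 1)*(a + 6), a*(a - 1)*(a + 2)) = a^2 - a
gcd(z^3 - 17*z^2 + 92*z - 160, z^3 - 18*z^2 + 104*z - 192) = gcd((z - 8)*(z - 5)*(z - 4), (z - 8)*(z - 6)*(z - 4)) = z^2 - 12*z + 32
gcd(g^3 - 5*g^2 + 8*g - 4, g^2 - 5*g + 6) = g - 2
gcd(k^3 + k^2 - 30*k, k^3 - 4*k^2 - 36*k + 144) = k + 6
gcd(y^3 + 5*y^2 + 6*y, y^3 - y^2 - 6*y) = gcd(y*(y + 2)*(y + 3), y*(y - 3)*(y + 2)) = y^2 + 2*y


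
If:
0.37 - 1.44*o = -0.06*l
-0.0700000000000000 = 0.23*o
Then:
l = -13.47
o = -0.30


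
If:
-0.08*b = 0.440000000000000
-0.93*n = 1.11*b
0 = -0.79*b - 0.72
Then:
No Solution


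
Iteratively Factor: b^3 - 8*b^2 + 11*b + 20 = (b - 5)*(b^2 - 3*b - 4) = (b - 5)*(b + 1)*(b - 4)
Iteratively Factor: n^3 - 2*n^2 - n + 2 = (n - 2)*(n^2 - 1) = (n - 2)*(n - 1)*(n + 1)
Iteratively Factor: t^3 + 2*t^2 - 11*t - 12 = (t + 1)*(t^2 + t - 12) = (t + 1)*(t + 4)*(t - 3)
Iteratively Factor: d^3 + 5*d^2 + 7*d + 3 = (d + 3)*(d^2 + 2*d + 1) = (d + 1)*(d + 3)*(d + 1)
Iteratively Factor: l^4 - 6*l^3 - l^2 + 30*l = (l - 3)*(l^3 - 3*l^2 - 10*l) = (l - 3)*(l + 2)*(l^2 - 5*l) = (l - 5)*(l - 3)*(l + 2)*(l)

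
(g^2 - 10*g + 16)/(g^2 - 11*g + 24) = (g - 2)/(g - 3)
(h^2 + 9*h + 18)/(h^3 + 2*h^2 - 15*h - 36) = (h + 6)/(h^2 - h - 12)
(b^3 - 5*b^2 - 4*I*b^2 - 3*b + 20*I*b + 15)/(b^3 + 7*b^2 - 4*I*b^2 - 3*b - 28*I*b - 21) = (b - 5)/(b + 7)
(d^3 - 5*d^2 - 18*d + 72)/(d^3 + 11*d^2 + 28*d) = (d^2 - 9*d + 18)/(d*(d + 7))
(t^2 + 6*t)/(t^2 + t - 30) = t/(t - 5)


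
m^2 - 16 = (m - 4)*(m + 4)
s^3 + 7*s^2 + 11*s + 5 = (s + 1)^2*(s + 5)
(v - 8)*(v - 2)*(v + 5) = v^3 - 5*v^2 - 34*v + 80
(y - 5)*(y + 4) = y^2 - y - 20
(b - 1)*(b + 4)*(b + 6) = b^3 + 9*b^2 + 14*b - 24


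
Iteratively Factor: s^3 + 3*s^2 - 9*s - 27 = (s + 3)*(s^2 - 9) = (s - 3)*(s + 3)*(s + 3)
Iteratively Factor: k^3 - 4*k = (k + 2)*(k^2 - 2*k) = (k - 2)*(k + 2)*(k)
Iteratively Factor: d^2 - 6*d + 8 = (d - 2)*(d - 4)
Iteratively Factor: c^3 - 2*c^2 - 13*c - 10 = (c - 5)*(c^2 + 3*c + 2) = (c - 5)*(c + 2)*(c + 1)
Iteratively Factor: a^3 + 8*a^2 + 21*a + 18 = (a + 3)*(a^2 + 5*a + 6) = (a + 3)^2*(a + 2)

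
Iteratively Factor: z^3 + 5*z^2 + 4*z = (z)*(z^2 + 5*z + 4) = z*(z + 4)*(z + 1)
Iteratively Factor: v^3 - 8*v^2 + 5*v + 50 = (v - 5)*(v^2 - 3*v - 10) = (v - 5)^2*(v + 2)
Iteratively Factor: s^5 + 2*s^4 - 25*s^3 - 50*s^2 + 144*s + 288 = (s + 3)*(s^4 - s^3 - 22*s^2 + 16*s + 96) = (s - 3)*(s + 3)*(s^3 + 2*s^2 - 16*s - 32) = (s - 4)*(s - 3)*(s + 3)*(s^2 + 6*s + 8) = (s - 4)*(s - 3)*(s + 3)*(s + 4)*(s + 2)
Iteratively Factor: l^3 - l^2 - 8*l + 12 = (l + 3)*(l^2 - 4*l + 4) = (l - 2)*(l + 3)*(l - 2)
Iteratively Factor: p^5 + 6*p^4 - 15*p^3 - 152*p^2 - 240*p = (p + 4)*(p^4 + 2*p^3 - 23*p^2 - 60*p) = (p + 3)*(p + 4)*(p^3 - p^2 - 20*p) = (p + 3)*(p + 4)^2*(p^2 - 5*p) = p*(p + 3)*(p + 4)^2*(p - 5)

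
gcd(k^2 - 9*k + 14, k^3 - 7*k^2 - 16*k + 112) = k - 7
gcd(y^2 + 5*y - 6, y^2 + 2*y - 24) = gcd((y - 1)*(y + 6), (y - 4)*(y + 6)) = y + 6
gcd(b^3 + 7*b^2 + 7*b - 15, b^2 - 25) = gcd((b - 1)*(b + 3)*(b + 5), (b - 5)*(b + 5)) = b + 5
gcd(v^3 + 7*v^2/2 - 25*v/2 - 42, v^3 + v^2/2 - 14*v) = v^2 + v/2 - 14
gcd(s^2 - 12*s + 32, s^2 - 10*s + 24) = s - 4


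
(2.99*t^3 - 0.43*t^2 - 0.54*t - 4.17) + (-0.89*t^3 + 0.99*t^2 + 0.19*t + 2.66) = 2.1*t^3 + 0.56*t^2 - 0.35*t - 1.51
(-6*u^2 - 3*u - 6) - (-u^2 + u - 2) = -5*u^2 - 4*u - 4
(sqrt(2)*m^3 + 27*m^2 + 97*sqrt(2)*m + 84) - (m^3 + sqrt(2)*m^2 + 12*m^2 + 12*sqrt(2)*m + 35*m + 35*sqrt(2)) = -m^3 + sqrt(2)*m^3 - sqrt(2)*m^2 + 15*m^2 - 35*m + 85*sqrt(2)*m - 35*sqrt(2) + 84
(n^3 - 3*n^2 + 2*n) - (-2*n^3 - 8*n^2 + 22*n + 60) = 3*n^3 + 5*n^2 - 20*n - 60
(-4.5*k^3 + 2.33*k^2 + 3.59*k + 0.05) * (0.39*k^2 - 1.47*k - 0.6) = -1.755*k^5 + 7.5237*k^4 + 0.674999999999999*k^3 - 6.6558*k^2 - 2.2275*k - 0.03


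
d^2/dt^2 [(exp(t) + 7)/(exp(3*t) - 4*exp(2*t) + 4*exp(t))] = (4*exp(3*t) + 67*exp(2*t) - 56*exp(t) + 28)*exp(-t)/(exp(4*t) - 8*exp(3*t) + 24*exp(2*t) - 32*exp(t) + 16)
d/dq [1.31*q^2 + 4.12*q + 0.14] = 2.62*q + 4.12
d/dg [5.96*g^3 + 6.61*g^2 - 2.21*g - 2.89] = 17.88*g^2 + 13.22*g - 2.21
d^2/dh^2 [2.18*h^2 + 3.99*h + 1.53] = 4.36000000000000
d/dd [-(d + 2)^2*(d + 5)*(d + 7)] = -4*d^3 - 48*d^2 - 174*d - 188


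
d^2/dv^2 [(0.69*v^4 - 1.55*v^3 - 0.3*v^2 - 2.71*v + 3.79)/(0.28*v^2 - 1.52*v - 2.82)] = (0.108192*v^6 - 1.761984*v^5 + 6.296112*v^4 + 37.031568*v^3 + 26.343888*v^2 - 96.47436*v + 41.958848)/(0.021952*v^6 - 0.357504*v^5 + 1.277472*v^4 + 3.689344*v^3 - 12.865968*v^2 - 36.262944*v - 22.425768)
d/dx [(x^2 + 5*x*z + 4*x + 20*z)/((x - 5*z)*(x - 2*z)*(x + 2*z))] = (-x^4 - 10*x^3*z - 8*x^3 + 21*x^2*z^2 - 40*x^2*z + 40*x*z^3 + 200*x*z^2 + 100*z^4 + 160*z^3)/(x^6 - 10*x^5*z + 17*x^4*z^2 + 80*x^3*z^3 - 184*x^2*z^4 - 160*x*z^5 + 400*z^6)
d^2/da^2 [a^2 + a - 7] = 2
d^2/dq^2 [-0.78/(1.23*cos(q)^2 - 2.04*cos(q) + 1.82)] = (4.720248*(1 - cos(q)^2)^2 - 5.871528*cos(q)^3 - 1.37826*cos(q)^2 + 14.63904*cos(q) - 7.720128)/(1.23*cos(q)^2 - 2.04*cos(q) + 1.82)^3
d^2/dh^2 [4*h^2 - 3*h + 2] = 8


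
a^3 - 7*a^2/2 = a^2*(a - 7/2)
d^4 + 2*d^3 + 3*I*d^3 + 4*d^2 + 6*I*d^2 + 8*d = d*(d + 2)*(d - I)*(d + 4*I)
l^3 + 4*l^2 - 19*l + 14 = (l - 2)*(l - 1)*(l + 7)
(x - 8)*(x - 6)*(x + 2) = x^3 - 12*x^2 + 20*x + 96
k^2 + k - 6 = (k - 2)*(k + 3)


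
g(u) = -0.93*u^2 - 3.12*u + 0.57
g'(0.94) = -4.87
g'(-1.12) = -1.04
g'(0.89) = -4.78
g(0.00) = 0.57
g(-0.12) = 0.93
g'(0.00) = -3.12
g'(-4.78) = 5.77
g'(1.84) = -6.54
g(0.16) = 0.05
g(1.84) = -8.32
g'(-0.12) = -2.90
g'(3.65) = -9.91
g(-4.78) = -5.77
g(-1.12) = 2.90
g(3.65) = -23.21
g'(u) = -1.86*u - 3.12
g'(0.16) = -3.42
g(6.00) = -51.63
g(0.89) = -2.94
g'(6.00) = -14.28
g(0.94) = -3.18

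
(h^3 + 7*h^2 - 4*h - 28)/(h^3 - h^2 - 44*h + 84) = (h + 2)/(h - 6)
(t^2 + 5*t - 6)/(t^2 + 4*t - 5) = (t + 6)/(t + 5)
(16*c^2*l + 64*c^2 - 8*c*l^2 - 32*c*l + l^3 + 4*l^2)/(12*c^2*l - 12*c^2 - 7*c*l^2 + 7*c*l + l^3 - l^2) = (4*c*l + 16*c - l^2 - 4*l)/(3*c*l - 3*c - l^2 + l)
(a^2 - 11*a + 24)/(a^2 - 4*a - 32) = (a - 3)/(a + 4)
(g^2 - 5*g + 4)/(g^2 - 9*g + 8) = (g - 4)/(g - 8)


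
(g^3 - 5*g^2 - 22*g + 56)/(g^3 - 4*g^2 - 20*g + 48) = (g - 7)/(g - 6)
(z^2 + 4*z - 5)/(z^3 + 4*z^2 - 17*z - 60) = (z - 1)/(z^2 - z - 12)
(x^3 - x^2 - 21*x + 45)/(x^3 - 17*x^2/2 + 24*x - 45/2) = 2*(x + 5)/(2*x - 5)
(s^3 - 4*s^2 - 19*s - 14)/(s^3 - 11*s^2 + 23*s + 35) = (s + 2)/(s - 5)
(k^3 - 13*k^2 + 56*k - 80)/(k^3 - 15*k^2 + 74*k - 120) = (k - 4)/(k - 6)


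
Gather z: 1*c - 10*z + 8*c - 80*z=9*c - 90*z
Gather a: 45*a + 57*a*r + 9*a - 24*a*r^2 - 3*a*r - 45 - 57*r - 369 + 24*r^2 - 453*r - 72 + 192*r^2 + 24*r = a*(-24*r^2 + 54*r + 54) + 216*r^2 - 486*r - 486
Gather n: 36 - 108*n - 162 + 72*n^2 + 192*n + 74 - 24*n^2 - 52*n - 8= 48*n^2 + 32*n - 60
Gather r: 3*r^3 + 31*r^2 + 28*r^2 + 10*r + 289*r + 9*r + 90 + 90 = 3*r^3 + 59*r^2 + 308*r + 180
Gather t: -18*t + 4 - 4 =-18*t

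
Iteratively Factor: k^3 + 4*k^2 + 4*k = (k + 2)*(k^2 + 2*k) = (k + 2)^2*(k)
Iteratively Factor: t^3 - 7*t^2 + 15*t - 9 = (t - 3)*(t^2 - 4*t + 3) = (t - 3)^2*(t - 1)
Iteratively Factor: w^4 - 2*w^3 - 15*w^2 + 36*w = (w + 4)*(w^3 - 6*w^2 + 9*w) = (w - 3)*(w + 4)*(w^2 - 3*w) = (w - 3)^2*(w + 4)*(w)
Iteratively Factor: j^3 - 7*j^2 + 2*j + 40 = (j - 4)*(j^2 - 3*j - 10) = (j - 5)*(j - 4)*(j + 2)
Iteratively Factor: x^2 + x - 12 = (x - 3)*(x + 4)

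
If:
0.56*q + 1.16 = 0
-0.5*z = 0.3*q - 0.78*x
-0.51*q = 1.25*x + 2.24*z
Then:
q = -2.07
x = -0.36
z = 0.67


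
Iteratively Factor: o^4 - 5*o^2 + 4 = (o + 1)*(o^3 - o^2 - 4*o + 4) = (o + 1)*(o + 2)*(o^2 - 3*o + 2) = (o - 1)*(o + 1)*(o + 2)*(o - 2)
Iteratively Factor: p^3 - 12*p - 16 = (p + 2)*(p^2 - 2*p - 8) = (p - 4)*(p + 2)*(p + 2)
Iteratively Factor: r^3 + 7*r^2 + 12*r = (r + 4)*(r^2 + 3*r) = (r + 3)*(r + 4)*(r)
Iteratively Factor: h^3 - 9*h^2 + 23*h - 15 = (h - 5)*(h^2 - 4*h + 3) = (h - 5)*(h - 1)*(h - 3)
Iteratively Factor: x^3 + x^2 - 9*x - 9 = (x + 1)*(x^2 - 9) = (x - 3)*(x + 1)*(x + 3)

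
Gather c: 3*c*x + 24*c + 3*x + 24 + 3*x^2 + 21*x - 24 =c*(3*x + 24) + 3*x^2 + 24*x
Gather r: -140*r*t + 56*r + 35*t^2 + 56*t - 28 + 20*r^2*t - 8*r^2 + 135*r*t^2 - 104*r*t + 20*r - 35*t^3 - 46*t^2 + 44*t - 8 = r^2*(20*t - 8) + r*(135*t^2 - 244*t + 76) - 35*t^3 - 11*t^2 + 100*t - 36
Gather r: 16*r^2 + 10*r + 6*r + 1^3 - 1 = 16*r^2 + 16*r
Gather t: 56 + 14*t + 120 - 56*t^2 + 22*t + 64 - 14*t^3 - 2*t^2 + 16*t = -14*t^3 - 58*t^2 + 52*t + 240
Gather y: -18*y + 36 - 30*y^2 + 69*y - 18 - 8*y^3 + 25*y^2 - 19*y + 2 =-8*y^3 - 5*y^2 + 32*y + 20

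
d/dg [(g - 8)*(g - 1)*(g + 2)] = 3*g^2 - 14*g - 10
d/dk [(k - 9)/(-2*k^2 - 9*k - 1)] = (-2*k^2 - 9*k + (k - 9)*(4*k + 9) - 1)/(2*k^2 + 9*k + 1)^2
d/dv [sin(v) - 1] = cos(v)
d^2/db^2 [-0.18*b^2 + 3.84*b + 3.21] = -0.360000000000000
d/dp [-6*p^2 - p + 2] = -12*p - 1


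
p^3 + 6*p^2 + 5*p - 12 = (p - 1)*(p + 3)*(p + 4)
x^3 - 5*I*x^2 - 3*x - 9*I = (x - 3*I)^2*(x + I)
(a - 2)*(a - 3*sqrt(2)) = a^2 - 3*sqrt(2)*a - 2*a + 6*sqrt(2)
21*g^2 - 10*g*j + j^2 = (-7*g + j)*(-3*g + j)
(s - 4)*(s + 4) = s^2 - 16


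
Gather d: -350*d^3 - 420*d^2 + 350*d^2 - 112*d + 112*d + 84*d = -350*d^3 - 70*d^2 + 84*d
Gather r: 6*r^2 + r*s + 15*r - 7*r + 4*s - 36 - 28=6*r^2 + r*(s + 8) + 4*s - 64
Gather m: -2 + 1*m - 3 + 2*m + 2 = 3*m - 3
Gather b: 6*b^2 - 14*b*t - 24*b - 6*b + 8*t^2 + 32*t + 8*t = 6*b^2 + b*(-14*t - 30) + 8*t^2 + 40*t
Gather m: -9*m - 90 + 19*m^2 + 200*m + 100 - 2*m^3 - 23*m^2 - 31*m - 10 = -2*m^3 - 4*m^2 + 160*m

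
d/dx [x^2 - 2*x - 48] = 2*x - 2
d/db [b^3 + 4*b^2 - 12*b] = 3*b^2 + 8*b - 12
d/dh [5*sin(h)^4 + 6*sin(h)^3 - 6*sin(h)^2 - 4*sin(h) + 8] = 2*(10*sin(h)^3 + 9*sin(h)^2 - 6*sin(h) - 2)*cos(h)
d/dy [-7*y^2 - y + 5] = -14*y - 1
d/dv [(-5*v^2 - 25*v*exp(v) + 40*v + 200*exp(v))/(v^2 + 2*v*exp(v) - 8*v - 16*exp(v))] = 15*(1 - v)*exp(v)/(v^2 + 4*v*exp(v) + 4*exp(2*v))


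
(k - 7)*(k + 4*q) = k^2 + 4*k*q - 7*k - 28*q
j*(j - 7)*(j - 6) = j^3 - 13*j^2 + 42*j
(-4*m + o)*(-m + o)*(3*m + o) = 12*m^3 - 11*m^2*o - 2*m*o^2 + o^3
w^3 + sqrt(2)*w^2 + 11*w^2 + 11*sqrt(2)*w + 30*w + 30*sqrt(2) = (w + 5)*(w + 6)*(w + sqrt(2))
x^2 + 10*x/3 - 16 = (x - 8/3)*(x + 6)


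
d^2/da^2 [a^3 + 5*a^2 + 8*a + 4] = 6*a + 10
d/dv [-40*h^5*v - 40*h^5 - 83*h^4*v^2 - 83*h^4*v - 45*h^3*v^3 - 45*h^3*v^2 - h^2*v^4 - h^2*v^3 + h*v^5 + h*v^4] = h*(-40*h^4 - 166*h^3*v - 83*h^3 - 135*h^2*v^2 - 90*h^2*v - 4*h*v^3 - 3*h*v^2 + 5*v^4 + 4*v^3)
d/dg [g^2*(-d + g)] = g*(-2*d + 3*g)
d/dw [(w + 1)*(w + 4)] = 2*w + 5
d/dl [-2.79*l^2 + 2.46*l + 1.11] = 2.46 - 5.58*l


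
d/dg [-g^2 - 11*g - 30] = -2*g - 11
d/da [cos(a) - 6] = -sin(a)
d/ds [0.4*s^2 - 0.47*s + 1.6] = 0.8*s - 0.47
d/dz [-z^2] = -2*z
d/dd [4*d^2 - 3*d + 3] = 8*d - 3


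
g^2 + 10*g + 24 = (g + 4)*(g + 6)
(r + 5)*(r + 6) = r^2 + 11*r + 30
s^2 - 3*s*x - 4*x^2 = (s - 4*x)*(s + x)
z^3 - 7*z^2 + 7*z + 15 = (z - 5)*(z - 3)*(z + 1)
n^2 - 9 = (n - 3)*(n + 3)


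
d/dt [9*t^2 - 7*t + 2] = 18*t - 7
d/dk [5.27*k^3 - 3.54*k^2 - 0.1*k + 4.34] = 15.81*k^2 - 7.08*k - 0.1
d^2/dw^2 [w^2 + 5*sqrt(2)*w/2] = 2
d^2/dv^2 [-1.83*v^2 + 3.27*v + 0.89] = -3.66000000000000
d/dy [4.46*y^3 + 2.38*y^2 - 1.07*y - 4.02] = 13.38*y^2 + 4.76*y - 1.07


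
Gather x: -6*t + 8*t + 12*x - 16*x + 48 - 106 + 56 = 2*t - 4*x - 2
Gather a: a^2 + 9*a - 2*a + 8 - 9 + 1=a^2 + 7*a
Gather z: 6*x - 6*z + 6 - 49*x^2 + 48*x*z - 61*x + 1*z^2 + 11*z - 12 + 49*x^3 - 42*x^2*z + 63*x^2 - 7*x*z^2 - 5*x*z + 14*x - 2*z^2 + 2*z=49*x^3 + 14*x^2 - 41*x + z^2*(-7*x - 1) + z*(-42*x^2 + 43*x + 7) - 6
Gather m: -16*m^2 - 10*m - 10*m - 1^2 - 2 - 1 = -16*m^2 - 20*m - 4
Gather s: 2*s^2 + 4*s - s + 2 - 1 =2*s^2 + 3*s + 1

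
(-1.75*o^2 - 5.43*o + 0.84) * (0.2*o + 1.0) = -0.35*o^3 - 2.836*o^2 - 5.262*o + 0.84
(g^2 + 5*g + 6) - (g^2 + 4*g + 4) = g + 2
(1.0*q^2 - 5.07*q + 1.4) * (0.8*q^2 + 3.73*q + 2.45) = 0.8*q^4 - 0.326*q^3 - 15.3411*q^2 - 7.1995*q + 3.43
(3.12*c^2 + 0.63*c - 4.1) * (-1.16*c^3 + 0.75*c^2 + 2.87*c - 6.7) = -3.6192*c^5 + 1.6092*c^4 + 14.1829*c^3 - 22.1709*c^2 - 15.988*c + 27.47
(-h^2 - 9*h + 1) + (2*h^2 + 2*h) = h^2 - 7*h + 1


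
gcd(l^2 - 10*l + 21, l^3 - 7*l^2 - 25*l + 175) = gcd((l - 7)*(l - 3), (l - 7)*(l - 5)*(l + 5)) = l - 7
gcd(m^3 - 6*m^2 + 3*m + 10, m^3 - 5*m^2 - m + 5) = m^2 - 4*m - 5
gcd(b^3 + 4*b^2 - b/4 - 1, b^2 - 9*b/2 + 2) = b - 1/2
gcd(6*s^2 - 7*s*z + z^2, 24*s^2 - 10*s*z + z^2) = -6*s + z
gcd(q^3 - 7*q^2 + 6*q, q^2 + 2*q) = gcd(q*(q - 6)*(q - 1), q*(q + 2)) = q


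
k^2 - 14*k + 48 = (k - 8)*(k - 6)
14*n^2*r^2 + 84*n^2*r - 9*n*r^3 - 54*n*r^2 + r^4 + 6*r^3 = r*(-7*n + r)*(-2*n + r)*(r + 6)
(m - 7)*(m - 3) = m^2 - 10*m + 21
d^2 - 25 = (d - 5)*(d + 5)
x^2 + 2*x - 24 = (x - 4)*(x + 6)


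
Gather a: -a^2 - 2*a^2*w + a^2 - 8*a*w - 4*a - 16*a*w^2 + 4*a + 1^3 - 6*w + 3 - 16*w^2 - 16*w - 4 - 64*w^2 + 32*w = -2*a^2*w + a*(-16*w^2 - 8*w) - 80*w^2 + 10*w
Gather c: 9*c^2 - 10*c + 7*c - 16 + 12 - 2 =9*c^2 - 3*c - 6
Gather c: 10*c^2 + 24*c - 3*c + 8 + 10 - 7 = 10*c^2 + 21*c + 11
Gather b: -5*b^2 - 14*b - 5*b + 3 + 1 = -5*b^2 - 19*b + 4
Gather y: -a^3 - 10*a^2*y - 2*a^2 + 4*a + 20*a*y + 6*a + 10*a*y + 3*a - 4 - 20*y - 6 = -a^3 - 2*a^2 + 13*a + y*(-10*a^2 + 30*a - 20) - 10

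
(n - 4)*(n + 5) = n^2 + n - 20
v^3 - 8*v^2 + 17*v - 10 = (v - 5)*(v - 2)*(v - 1)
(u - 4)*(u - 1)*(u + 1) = u^3 - 4*u^2 - u + 4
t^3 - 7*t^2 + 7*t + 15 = (t - 5)*(t - 3)*(t + 1)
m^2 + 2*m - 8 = (m - 2)*(m + 4)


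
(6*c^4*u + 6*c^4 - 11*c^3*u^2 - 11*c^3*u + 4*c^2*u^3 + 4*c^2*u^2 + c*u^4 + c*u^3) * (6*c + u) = 36*c^5*u + 36*c^5 - 60*c^4*u^2 - 60*c^4*u + 13*c^3*u^3 + 13*c^3*u^2 + 10*c^2*u^4 + 10*c^2*u^3 + c*u^5 + c*u^4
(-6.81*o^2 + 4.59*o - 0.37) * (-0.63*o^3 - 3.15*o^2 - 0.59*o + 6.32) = 4.2903*o^5 + 18.5598*o^4 - 10.2075*o^3 - 44.5818*o^2 + 29.2271*o - 2.3384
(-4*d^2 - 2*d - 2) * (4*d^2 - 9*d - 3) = -16*d^4 + 28*d^3 + 22*d^2 + 24*d + 6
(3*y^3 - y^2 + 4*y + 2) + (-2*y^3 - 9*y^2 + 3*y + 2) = y^3 - 10*y^2 + 7*y + 4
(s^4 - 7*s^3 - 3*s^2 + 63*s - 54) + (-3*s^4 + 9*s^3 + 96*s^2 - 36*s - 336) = -2*s^4 + 2*s^3 + 93*s^2 + 27*s - 390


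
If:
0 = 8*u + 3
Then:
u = -3/8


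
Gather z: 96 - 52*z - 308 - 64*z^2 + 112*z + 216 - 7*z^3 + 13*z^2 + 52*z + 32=-7*z^3 - 51*z^2 + 112*z + 36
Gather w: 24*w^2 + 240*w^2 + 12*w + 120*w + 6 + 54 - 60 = 264*w^2 + 132*w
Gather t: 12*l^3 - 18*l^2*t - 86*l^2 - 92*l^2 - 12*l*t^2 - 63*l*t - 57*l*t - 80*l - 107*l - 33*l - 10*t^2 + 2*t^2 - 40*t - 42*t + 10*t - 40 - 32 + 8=12*l^3 - 178*l^2 - 220*l + t^2*(-12*l - 8) + t*(-18*l^2 - 120*l - 72) - 64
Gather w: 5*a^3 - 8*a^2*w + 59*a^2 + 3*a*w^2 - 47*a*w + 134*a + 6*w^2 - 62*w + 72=5*a^3 + 59*a^2 + 134*a + w^2*(3*a + 6) + w*(-8*a^2 - 47*a - 62) + 72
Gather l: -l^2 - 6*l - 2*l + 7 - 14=-l^2 - 8*l - 7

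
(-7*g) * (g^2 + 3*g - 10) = -7*g^3 - 21*g^2 + 70*g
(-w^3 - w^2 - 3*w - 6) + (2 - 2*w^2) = -w^3 - 3*w^2 - 3*w - 4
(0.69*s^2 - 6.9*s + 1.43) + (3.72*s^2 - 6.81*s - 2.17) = 4.41*s^2 - 13.71*s - 0.74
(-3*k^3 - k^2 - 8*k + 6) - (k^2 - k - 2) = -3*k^3 - 2*k^2 - 7*k + 8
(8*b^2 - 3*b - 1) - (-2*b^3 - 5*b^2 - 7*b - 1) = 2*b^3 + 13*b^2 + 4*b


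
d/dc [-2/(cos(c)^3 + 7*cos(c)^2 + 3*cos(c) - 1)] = 2*(3*sin(c)^2 - 14*cos(c) - 6)*sin(c)/(cos(c)^3 + 7*cos(c)^2 + 3*cos(c) - 1)^2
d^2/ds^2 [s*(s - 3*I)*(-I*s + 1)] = -6*I*s - 4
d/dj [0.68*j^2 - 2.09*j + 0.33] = 1.36*j - 2.09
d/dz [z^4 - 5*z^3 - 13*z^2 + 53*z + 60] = 4*z^3 - 15*z^2 - 26*z + 53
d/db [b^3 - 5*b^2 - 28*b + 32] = 3*b^2 - 10*b - 28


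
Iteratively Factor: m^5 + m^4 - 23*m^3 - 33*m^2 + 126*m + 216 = (m + 3)*(m^4 - 2*m^3 - 17*m^2 + 18*m + 72) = (m - 3)*(m + 3)*(m^3 + m^2 - 14*m - 24) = (m - 3)*(m + 2)*(m + 3)*(m^2 - m - 12) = (m - 3)*(m + 2)*(m + 3)^2*(m - 4)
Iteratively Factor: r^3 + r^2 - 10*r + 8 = (r + 4)*(r^2 - 3*r + 2) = (r - 2)*(r + 4)*(r - 1)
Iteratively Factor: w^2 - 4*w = (w - 4)*(w)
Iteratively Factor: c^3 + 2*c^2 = (c + 2)*(c^2) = c*(c + 2)*(c)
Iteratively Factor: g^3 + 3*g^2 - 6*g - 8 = (g + 4)*(g^2 - g - 2) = (g + 1)*(g + 4)*(g - 2)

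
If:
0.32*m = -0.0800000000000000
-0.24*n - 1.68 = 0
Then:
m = -0.25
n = -7.00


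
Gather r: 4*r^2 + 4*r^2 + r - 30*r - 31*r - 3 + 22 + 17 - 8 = 8*r^2 - 60*r + 28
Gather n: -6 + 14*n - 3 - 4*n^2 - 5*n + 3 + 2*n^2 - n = -2*n^2 + 8*n - 6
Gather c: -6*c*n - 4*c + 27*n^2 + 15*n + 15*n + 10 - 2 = c*(-6*n - 4) + 27*n^2 + 30*n + 8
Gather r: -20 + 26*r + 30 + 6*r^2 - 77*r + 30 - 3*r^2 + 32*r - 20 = 3*r^2 - 19*r + 20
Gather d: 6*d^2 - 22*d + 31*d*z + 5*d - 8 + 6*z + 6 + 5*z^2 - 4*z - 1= 6*d^2 + d*(31*z - 17) + 5*z^2 + 2*z - 3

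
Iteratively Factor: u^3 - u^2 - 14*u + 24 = (u + 4)*(u^2 - 5*u + 6) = (u - 2)*(u + 4)*(u - 3)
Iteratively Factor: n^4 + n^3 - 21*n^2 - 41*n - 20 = (n + 4)*(n^3 - 3*n^2 - 9*n - 5) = (n + 1)*(n + 4)*(n^2 - 4*n - 5) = (n + 1)^2*(n + 4)*(n - 5)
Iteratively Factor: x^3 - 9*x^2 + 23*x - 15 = (x - 3)*(x^2 - 6*x + 5) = (x - 3)*(x - 1)*(x - 5)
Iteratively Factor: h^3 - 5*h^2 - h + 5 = (h - 5)*(h^2 - 1) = (h - 5)*(h - 1)*(h + 1)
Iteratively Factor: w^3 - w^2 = (w - 1)*(w^2) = w*(w - 1)*(w)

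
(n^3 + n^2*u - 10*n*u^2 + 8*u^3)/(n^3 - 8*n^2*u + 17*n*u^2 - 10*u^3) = (-n - 4*u)/(-n + 5*u)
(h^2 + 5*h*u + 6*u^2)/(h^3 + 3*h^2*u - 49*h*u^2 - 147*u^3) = (-h - 2*u)/(-h^2 + 49*u^2)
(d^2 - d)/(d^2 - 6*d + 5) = d/(d - 5)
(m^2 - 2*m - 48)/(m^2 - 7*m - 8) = (m + 6)/(m + 1)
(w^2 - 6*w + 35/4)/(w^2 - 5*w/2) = (w - 7/2)/w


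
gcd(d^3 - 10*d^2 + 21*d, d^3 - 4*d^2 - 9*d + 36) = d - 3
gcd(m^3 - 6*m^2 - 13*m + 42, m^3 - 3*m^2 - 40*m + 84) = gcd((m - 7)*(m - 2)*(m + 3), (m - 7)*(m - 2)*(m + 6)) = m^2 - 9*m + 14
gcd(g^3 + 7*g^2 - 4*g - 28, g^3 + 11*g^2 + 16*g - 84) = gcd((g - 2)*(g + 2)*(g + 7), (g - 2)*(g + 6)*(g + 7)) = g^2 + 5*g - 14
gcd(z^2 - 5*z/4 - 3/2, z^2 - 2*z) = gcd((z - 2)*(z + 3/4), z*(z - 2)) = z - 2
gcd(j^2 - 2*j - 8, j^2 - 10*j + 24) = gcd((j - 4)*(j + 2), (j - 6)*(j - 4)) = j - 4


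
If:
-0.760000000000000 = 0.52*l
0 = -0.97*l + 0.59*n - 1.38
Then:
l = -1.46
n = -0.06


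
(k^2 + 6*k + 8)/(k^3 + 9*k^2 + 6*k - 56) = (k + 2)/(k^2 + 5*k - 14)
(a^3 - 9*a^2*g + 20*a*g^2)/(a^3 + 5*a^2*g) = (a^2 - 9*a*g + 20*g^2)/(a*(a + 5*g))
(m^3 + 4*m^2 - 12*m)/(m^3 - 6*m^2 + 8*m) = (m + 6)/(m - 4)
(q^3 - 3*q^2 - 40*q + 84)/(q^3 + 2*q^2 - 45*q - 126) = (q - 2)/(q + 3)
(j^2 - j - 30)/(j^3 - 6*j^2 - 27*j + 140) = (j - 6)/(j^2 - 11*j + 28)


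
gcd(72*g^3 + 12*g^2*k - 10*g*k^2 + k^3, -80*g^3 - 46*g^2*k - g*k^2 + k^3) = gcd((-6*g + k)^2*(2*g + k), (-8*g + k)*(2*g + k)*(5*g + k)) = 2*g + k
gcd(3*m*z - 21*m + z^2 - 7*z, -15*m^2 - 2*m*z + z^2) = 3*m + z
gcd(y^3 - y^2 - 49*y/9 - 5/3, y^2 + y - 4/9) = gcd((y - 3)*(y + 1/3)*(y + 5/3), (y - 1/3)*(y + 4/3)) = 1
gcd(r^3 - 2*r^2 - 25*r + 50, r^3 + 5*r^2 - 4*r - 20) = r^2 + 3*r - 10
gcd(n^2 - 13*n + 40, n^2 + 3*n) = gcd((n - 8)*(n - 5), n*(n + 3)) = 1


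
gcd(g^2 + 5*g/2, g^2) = g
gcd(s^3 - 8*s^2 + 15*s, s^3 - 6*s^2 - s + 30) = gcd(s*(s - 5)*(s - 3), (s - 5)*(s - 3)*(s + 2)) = s^2 - 8*s + 15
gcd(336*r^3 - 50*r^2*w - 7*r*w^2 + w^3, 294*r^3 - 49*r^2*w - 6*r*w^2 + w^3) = 42*r^2 - r*w - w^2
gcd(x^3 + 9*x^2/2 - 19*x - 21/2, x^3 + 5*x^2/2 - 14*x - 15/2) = x^2 - 5*x/2 - 3/2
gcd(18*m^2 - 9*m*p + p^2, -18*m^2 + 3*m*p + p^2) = -3*m + p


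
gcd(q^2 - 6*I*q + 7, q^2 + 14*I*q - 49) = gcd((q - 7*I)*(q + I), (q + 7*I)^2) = 1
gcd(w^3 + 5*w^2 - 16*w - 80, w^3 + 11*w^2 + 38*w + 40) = w^2 + 9*w + 20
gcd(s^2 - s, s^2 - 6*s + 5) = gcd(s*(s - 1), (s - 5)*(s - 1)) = s - 1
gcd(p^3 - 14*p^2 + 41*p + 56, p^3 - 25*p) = 1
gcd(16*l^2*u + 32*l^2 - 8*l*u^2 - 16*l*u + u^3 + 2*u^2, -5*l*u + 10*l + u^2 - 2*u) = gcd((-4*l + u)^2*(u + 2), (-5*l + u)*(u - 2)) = 1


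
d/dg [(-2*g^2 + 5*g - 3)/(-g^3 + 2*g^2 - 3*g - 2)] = (-2*g^4 + 10*g^3 - 13*g^2 + 20*g - 19)/(g^6 - 4*g^5 + 10*g^4 - 8*g^3 + g^2 + 12*g + 4)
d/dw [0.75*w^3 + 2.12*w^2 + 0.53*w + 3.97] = 2.25*w^2 + 4.24*w + 0.53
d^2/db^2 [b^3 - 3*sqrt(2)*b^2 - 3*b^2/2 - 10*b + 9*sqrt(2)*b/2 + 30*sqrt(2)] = 6*b - 6*sqrt(2) - 3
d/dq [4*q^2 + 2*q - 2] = 8*q + 2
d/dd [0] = 0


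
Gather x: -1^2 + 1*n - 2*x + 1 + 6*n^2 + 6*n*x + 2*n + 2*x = 6*n^2 + 6*n*x + 3*n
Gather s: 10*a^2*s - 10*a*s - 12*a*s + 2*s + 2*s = s*(10*a^2 - 22*a + 4)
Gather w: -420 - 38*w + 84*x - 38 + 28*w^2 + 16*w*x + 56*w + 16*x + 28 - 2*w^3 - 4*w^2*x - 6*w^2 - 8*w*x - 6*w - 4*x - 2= -2*w^3 + w^2*(22 - 4*x) + w*(8*x + 12) + 96*x - 432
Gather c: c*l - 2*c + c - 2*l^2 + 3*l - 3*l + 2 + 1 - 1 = c*(l - 1) - 2*l^2 + 2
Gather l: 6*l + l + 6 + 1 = 7*l + 7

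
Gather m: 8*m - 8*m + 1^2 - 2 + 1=0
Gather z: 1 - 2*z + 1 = 2 - 2*z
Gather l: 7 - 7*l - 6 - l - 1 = -8*l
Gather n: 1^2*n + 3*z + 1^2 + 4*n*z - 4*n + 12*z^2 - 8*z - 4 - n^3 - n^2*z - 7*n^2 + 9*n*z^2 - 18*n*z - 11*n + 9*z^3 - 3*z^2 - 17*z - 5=-n^3 + n^2*(-z - 7) + n*(9*z^2 - 14*z - 14) + 9*z^3 + 9*z^2 - 22*z - 8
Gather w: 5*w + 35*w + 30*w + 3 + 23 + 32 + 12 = 70*w + 70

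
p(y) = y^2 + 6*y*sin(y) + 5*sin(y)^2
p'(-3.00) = 12.37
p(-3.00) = 11.64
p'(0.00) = 0.00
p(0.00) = 0.00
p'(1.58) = 8.98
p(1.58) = 16.98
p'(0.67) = 13.08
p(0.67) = 4.87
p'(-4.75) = -4.20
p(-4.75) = -0.92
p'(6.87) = 56.00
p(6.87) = 71.55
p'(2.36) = -6.10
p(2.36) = 18.03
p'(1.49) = 10.49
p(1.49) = 16.10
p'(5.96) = 40.91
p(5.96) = 24.67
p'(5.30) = 18.62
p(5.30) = 5.09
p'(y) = 6*y*cos(y) + 2*y + 10*sin(y)*cos(y) + 6*sin(y)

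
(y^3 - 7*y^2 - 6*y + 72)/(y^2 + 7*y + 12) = (y^2 - 10*y + 24)/(y + 4)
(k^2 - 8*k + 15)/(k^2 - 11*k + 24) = (k - 5)/(k - 8)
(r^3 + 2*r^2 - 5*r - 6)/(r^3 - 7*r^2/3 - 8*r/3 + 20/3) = 3*(r^2 + 4*r + 3)/(3*r^2 - r - 10)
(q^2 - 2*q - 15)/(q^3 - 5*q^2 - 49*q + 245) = (q + 3)/(q^2 - 49)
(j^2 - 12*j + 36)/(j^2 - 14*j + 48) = (j - 6)/(j - 8)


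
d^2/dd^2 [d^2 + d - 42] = 2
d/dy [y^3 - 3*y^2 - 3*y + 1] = 3*y^2 - 6*y - 3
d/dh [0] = 0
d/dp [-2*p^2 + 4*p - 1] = 4 - 4*p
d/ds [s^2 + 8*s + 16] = 2*s + 8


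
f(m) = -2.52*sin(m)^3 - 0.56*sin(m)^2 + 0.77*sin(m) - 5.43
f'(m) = -7.56*sin(m)^2*cos(m) - 1.12*sin(m)*cos(m) + 0.77*cos(m)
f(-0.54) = -5.63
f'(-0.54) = -0.56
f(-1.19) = -4.61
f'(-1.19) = -1.75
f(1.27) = -7.40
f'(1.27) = -2.13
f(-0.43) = -5.67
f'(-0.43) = -0.07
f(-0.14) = -5.54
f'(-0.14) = 0.77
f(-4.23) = -6.94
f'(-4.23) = 2.86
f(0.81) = -6.12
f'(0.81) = -2.76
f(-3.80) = -5.75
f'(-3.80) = 2.17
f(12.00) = -5.62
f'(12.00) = -0.68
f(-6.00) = -5.31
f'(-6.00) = -0.13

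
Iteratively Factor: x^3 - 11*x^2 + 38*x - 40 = (x - 4)*(x^2 - 7*x + 10) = (x - 4)*(x - 2)*(x - 5)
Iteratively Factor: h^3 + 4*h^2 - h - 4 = (h + 1)*(h^2 + 3*h - 4) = (h + 1)*(h + 4)*(h - 1)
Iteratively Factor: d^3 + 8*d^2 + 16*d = (d)*(d^2 + 8*d + 16) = d*(d + 4)*(d + 4)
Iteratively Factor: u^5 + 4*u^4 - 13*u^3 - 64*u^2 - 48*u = (u + 4)*(u^4 - 13*u^2 - 12*u) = (u + 3)*(u + 4)*(u^3 - 3*u^2 - 4*u) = (u - 4)*(u + 3)*(u + 4)*(u^2 + u) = (u - 4)*(u + 1)*(u + 3)*(u + 4)*(u)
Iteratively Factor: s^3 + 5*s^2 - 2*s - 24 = (s + 3)*(s^2 + 2*s - 8) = (s + 3)*(s + 4)*(s - 2)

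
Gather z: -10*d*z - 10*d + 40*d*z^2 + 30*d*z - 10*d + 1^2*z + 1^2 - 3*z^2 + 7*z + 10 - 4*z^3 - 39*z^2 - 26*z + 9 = -20*d - 4*z^3 + z^2*(40*d - 42) + z*(20*d - 18) + 20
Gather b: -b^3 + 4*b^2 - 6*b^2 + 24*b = -b^3 - 2*b^2 + 24*b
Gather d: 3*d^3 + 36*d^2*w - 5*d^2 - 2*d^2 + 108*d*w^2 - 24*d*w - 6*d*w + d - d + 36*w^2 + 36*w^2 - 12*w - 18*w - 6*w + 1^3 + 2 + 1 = 3*d^3 + d^2*(36*w - 7) + d*(108*w^2 - 30*w) + 72*w^2 - 36*w + 4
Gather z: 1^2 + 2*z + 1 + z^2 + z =z^2 + 3*z + 2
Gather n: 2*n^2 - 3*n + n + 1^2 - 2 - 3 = 2*n^2 - 2*n - 4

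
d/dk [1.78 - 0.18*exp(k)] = -0.18*exp(k)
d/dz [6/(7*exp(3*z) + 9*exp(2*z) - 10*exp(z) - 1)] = (-126*exp(2*z) - 108*exp(z) + 60)*exp(z)/(7*exp(3*z) + 9*exp(2*z) - 10*exp(z) - 1)^2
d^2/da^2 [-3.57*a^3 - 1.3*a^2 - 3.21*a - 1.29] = -21.42*a - 2.6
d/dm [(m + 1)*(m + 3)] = 2*m + 4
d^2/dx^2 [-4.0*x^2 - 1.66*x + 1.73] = -8.00000000000000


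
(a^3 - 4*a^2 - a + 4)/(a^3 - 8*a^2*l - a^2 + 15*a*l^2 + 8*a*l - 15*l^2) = (a^2 - 3*a - 4)/(a^2 - 8*a*l + 15*l^2)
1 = 1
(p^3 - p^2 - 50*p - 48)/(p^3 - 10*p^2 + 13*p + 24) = (p + 6)/(p - 3)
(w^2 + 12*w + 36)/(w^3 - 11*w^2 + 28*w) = (w^2 + 12*w + 36)/(w*(w^2 - 11*w + 28))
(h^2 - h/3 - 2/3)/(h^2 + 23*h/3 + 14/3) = (h - 1)/(h + 7)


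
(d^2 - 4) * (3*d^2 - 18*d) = 3*d^4 - 18*d^3 - 12*d^2 + 72*d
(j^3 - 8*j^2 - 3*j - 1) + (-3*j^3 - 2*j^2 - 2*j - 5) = -2*j^3 - 10*j^2 - 5*j - 6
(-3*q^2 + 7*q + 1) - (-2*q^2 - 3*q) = -q^2 + 10*q + 1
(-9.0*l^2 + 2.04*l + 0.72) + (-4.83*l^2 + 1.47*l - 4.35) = -13.83*l^2 + 3.51*l - 3.63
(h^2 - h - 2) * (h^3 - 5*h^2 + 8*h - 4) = h^5 - 6*h^4 + 11*h^3 - 2*h^2 - 12*h + 8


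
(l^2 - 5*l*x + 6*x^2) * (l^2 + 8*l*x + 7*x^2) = l^4 + 3*l^3*x - 27*l^2*x^2 + 13*l*x^3 + 42*x^4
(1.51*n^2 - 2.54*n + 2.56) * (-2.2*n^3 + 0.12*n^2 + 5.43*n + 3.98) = -3.322*n^5 + 5.7692*n^4 + 2.2625*n^3 - 7.4752*n^2 + 3.7916*n + 10.1888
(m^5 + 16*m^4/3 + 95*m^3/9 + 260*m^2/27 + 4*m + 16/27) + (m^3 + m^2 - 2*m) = m^5 + 16*m^4/3 + 104*m^3/9 + 287*m^2/27 + 2*m + 16/27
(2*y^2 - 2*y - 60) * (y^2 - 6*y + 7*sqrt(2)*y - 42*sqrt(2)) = 2*y^4 - 14*y^3 + 14*sqrt(2)*y^3 - 98*sqrt(2)*y^2 - 48*y^2 - 336*sqrt(2)*y + 360*y + 2520*sqrt(2)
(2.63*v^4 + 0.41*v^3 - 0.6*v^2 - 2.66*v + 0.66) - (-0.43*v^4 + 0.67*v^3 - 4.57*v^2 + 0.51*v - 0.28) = 3.06*v^4 - 0.26*v^3 + 3.97*v^2 - 3.17*v + 0.94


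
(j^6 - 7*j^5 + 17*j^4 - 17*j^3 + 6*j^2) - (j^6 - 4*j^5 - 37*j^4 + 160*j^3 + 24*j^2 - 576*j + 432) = -3*j^5 + 54*j^4 - 177*j^3 - 18*j^2 + 576*j - 432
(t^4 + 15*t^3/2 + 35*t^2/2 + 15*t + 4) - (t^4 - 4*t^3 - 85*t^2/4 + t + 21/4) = 23*t^3/2 + 155*t^2/4 + 14*t - 5/4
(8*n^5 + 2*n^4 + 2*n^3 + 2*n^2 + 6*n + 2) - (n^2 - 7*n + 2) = 8*n^5 + 2*n^4 + 2*n^3 + n^2 + 13*n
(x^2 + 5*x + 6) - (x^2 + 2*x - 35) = 3*x + 41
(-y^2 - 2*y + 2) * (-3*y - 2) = 3*y^3 + 8*y^2 - 2*y - 4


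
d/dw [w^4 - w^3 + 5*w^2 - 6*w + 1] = 4*w^3 - 3*w^2 + 10*w - 6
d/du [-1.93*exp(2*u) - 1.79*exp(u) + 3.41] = (-3.86*exp(u) - 1.79)*exp(u)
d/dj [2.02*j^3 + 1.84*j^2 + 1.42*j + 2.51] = 6.06*j^2 + 3.68*j + 1.42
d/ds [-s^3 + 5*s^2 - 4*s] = -3*s^2 + 10*s - 4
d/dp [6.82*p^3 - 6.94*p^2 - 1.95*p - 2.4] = 20.46*p^2 - 13.88*p - 1.95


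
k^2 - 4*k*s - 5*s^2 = (k - 5*s)*(k + s)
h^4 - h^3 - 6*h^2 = h^2*(h - 3)*(h + 2)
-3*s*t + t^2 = t*(-3*s + t)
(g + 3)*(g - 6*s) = g^2 - 6*g*s + 3*g - 18*s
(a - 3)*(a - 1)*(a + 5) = a^3 + a^2 - 17*a + 15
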